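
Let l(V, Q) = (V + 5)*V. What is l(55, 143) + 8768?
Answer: 12068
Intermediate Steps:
l(V, Q) = V*(5 + V) (l(V, Q) = (5 + V)*V = V*(5 + V))
l(55, 143) + 8768 = 55*(5 + 55) + 8768 = 55*60 + 8768 = 3300 + 8768 = 12068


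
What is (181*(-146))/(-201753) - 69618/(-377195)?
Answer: 24013395424/76100222835 ≈ 0.31555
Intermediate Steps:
(181*(-146))/(-201753) - 69618/(-377195) = -26426*(-1/201753) - 69618*(-1/377195) = 26426/201753 + 69618/377195 = 24013395424/76100222835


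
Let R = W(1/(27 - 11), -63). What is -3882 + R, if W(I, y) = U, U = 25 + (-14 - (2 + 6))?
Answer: -3879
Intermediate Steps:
U = 3 (U = 25 + (-14 - 1*8) = 25 + (-14 - 8) = 25 - 22 = 3)
W(I, y) = 3
R = 3
-3882 + R = -3882 + 3 = -3879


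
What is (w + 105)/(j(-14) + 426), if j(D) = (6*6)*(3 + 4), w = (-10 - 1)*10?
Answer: -5/678 ≈ -0.0073746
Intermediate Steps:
w = -110 (w = -11*10 = -110)
j(D) = 252 (j(D) = 36*7 = 252)
(w + 105)/(j(-14) + 426) = (-110 + 105)/(252 + 426) = -5/678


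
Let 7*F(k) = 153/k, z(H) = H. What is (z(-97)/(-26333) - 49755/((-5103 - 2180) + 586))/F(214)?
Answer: 1963650339952/26981871453 ≈ 72.777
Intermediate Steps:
F(k) = 153/(7*k) (F(k) = (153/k)/7 = 153/(7*k))
(z(-97)/(-26333) - 49755/((-5103 - 2180) + 586))/F(214) = (-97/(-26333) - 49755/((-5103 - 2180) + 586))/(((153/7)/214)) = (-97*(-1/26333) - 49755/(-7283 + 586))/(((153/7)*(1/214))) = (97/26333 - 49755/(-6697))/(153/1498) = (97/26333 - 49755*(-1/6697))*(1498/153) = (97/26333 + 49755/6697)*(1498/153) = (1310848024/176352101)*(1498/153) = 1963650339952/26981871453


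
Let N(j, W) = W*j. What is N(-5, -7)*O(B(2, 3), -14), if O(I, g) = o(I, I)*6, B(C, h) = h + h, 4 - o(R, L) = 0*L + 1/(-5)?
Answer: 882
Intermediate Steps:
o(R, L) = 21/5 (o(R, L) = 4 - (0*L + 1/(-5)) = 4 - (0 + 1*(-⅕)) = 4 - (0 - ⅕) = 4 - 1*(-⅕) = 4 + ⅕ = 21/5)
B(C, h) = 2*h
O(I, g) = 126/5 (O(I, g) = (21/5)*6 = 126/5)
N(-5, -7)*O(B(2, 3), -14) = -7*(-5)*(126/5) = 35*(126/5) = 882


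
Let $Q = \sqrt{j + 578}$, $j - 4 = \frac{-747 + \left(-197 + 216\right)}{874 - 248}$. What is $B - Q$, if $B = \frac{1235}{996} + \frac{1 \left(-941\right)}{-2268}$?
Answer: $\frac{155759}{94122} - \frac{\sqrt{56904026}}{313} \approx -22.446$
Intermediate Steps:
$j = \frac{888}{313}$ ($j = 4 + \frac{-747 + \left(-197 + 216\right)}{874 - 248} = 4 + \frac{-747 + 19}{626} = 4 - \frac{364}{313} = \frac{888}{313} \approx 2.8371$)
$Q = \frac{\sqrt{56904026}}{313}$ ($Q = \sqrt{\frac{888}{313} + 578} = \sqrt{\frac{181802}{313}} = \frac{\sqrt{56904026}}{313} \approx 24.101$)
$B = \frac{155759}{94122}$ ($B = 1235 \cdot \frac{1}{996} - - \frac{941}{2268} = \frac{1235}{996} + \frac{941}{2268} = \frac{155759}{94122} \approx 1.6549$)
$B - Q = \frac{155759}{94122} - \frac{\sqrt{56904026}}{313}$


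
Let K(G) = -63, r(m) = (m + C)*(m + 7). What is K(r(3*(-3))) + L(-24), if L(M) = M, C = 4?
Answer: -87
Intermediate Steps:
r(m) = (4 + m)*(7 + m) (r(m) = (m + 4)*(m + 7) = (4 + m)*(7 + m))
K(r(3*(-3))) + L(-24) = -63 - 24 = -87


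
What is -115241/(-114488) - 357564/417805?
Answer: 7211478773/47833658840 ≈ 0.15076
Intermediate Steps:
-115241/(-114488) - 357564/417805 = -115241*(-1/114488) - 357564*1/417805 = 115241/114488 - 357564/417805 = 7211478773/47833658840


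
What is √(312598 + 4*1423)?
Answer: √318290 ≈ 564.17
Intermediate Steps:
√(312598 + 4*1423) = √(312598 + 5692) = √318290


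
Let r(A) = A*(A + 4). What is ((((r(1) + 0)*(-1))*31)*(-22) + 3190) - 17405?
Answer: -10805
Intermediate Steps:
r(A) = A*(4 + A)
((((r(1) + 0)*(-1))*31)*(-22) + 3190) - 17405 = ((((1*(4 + 1) + 0)*(-1))*31)*(-22) + 3190) - 17405 = ((((1*5 + 0)*(-1))*31)*(-22) + 3190) - 17405 = ((((5 + 0)*(-1))*31)*(-22) + 3190) - 17405 = (((5*(-1))*31)*(-22) + 3190) - 17405 = (-5*31*(-22) + 3190) - 17405 = (-155*(-22) + 3190) - 17405 = (3410 + 3190) - 17405 = 6600 - 17405 = -10805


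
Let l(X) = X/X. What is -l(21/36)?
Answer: -1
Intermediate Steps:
l(X) = 1
-l(21/36) = -1*1 = -1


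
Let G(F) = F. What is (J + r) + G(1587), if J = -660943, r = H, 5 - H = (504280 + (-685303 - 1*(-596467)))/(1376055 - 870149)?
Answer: -166785021225/252953 ≈ -6.5935e+5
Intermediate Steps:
H = 1057043/252953 (H = 5 - (504280 + (-685303 - 1*(-596467)))/(1376055 - 870149) = 5 - (504280 + (-685303 + 596467))/505906 = 5 - (504280 - 88836)/505906 = 5 - 415444/505906 = 5 - 1*207722/252953 = 5 - 207722/252953 = 1057043/252953 ≈ 4.1788)
r = 1057043/252953 ≈ 4.1788
(J + r) + G(1587) = (-660943 + 1057043/252953) + 1587 = -167186457636/252953 + 1587 = -166785021225/252953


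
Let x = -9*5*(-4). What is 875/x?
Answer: 175/36 ≈ 4.8611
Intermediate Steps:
x = 180 (x = -45*(-4) = 180)
875/x = 875/180 = 875*(1/180) = 175/36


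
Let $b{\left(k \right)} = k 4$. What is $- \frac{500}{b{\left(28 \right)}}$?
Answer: $- \frac{125}{28} \approx -4.4643$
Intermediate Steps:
$b{\left(k \right)} = 4 k$
$- \frac{500}{b{\left(28 \right)}} = - \frac{500}{4 \cdot 28} = - \frac{500}{112} = \left(-500\right) \frac{1}{112} = - \frac{125}{28}$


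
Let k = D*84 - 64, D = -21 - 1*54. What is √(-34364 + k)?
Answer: 2*I*√10182 ≈ 201.81*I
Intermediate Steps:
D = -75 (D = -21 - 54 = -75)
k = -6364 (k = -75*84 - 64 = -6300 - 64 = -6364)
√(-34364 + k) = √(-34364 - 6364) = √(-40728) = 2*I*√10182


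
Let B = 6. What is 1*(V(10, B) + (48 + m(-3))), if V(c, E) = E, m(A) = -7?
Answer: 47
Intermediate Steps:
1*(V(10, B) + (48 + m(-3))) = 1*(6 + (48 - 7)) = 1*(6 + 41) = 1*47 = 47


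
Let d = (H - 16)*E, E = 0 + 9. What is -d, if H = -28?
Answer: 396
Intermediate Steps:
E = 9
d = -396 (d = (-28 - 16)*9 = -44*9 = -396)
-d = -1*(-396) = 396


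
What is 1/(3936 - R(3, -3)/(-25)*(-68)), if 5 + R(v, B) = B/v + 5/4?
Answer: 25/98723 ≈ 0.00025323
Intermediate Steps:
R(v, B) = -15/4 + B/v (R(v, B) = -5 + (B/v + 5/4) = -5 + (5/4 + B/v) = -15/4 + B/v)
1/(3936 - R(3, -3)/(-25)*(-68)) = 1/(3936 - (-15/4 - 3/3)/(-25)*(-68)) = 1/(3936 - (-15/4 - 3*⅓)*(-1/25)*(-68)) = 1/(3936 - (-15/4 - 1)*(-1/25)*(-68)) = 1/(3936 - (-19/4*(-1/25))*(-68)) = 1/(3936 - 19*(-68)/100) = 1/(3936 - 1*(-323/25)) = 1/(3936 + 323/25) = 1/(98723/25) = 25/98723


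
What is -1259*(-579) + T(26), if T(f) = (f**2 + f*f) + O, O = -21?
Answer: 730292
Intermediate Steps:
T(f) = -21 + 2*f**2 (T(f) = (f**2 + f*f) - 21 = (f**2 + f**2) - 21 = 2*f**2 - 21 = -21 + 2*f**2)
-1259*(-579) + T(26) = -1259*(-579) + (-21 + 2*26**2) = 728961 + (-21 + 2*676) = 728961 + (-21 + 1352) = 728961 + 1331 = 730292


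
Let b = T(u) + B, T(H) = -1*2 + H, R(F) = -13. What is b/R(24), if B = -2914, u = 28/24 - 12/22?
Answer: 192415/858 ≈ 224.26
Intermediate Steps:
u = 41/66 (u = 28*(1/24) - 12*1/22 = 7/6 - 6/11 = 41/66 ≈ 0.62121)
T(H) = -2 + H
b = -192415/66 (b = (-2 + 41/66) - 2914 = -91/66 - 2914 = -192415/66 ≈ -2915.4)
b/R(24) = -192415/66/(-13) = -192415/66*(-1/13) = 192415/858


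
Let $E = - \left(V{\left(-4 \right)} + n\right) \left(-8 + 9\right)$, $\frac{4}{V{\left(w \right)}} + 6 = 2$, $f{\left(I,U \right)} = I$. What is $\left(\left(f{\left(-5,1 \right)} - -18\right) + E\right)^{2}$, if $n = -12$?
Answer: $676$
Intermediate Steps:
$V{\left(w \right)} = -1$ ($V{\left(w \right)} = \frac{4}{-6 + 2} = \frac{4}{-4} = 4 \left(- \frac{1}{4}\right) = -1$)
$E = 13$ ($E = - \left(-1 - 12\right) \left(-8 + 9\right) = - \left(-13\right) 1 = \left(-1\right) \left(-13\right) = 13$)
$\left(\left(f{\left(-5,1 \right)} - -18\right) + E\right)^{2} = \left(\left(-5 - -18\right) + 13\right)^{2} = \left(\left(-5 + 18\right) + 13\right)^{2} = \left(13 + 13\right)^{2} = 26^{2} = 676$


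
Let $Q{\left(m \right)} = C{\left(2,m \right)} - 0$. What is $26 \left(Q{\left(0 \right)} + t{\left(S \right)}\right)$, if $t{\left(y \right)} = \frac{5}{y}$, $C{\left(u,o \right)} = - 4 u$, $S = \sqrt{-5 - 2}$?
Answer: $-208 - \frac{130 i \sqrt{7}}{7} \approx -208.0 - 49.135 i$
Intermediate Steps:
$S = i \sqrt{7}$ ($S = \sqrt{-7} = i \sqrt{7} \approx 2.6458 i$)
$Q{\left(m \right)} = -8$ ($Q{\left(m \right)} = \left(-4\right) 2 - 0 = -8 + 0 = -8$)
$26 \left(Q{\left(0 \right)} + t{\left(S \right)}\right) = 26 \left(-8 + \frac{5}{i \sqrt{7}}\right) = 26 \left(-8 + 5 \left(- \frac{i \sqrt{7}}{7}\right)\right) = 26 \left(-8 - \frac{5 i \sqrt{7}}{7}\right) = -208 - \frac{130 i \sqrt{7}}{7}$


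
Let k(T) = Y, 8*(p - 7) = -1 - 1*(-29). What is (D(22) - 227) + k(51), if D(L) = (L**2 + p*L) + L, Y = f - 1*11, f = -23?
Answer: 476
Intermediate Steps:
p = 21/2 (p = 7 + (-1 - 1*(-29))/8 = 7 + (-1 + 29)/8 = 7 + (1/8)*28 = 7 + 7/2 = 21/2 ≈ 10.500)
Y = -34 (Y = -23 - 1*11 = -23 - 11 = -34)
k(T) = -34
D(L) = L**2 + 23*L/2 (D(L) = (L**2 + 21*L/2) + L = L**2 + 23*L/2)
(D(22) - 227) + k(51) = ((1/2)*22*(23 + 2*22) - 227) - 34 = ((1/2)*22*(23 + 44) - 227) - 34 = ((1/2)*22*67 - 227) - 34 = (737 - 227) - 34 = 510 - 34 = 476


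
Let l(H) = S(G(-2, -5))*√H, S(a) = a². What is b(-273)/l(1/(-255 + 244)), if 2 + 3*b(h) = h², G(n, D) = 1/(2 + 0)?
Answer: -298108*I*√11/3 ≈ -3.2957e+5*I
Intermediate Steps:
G(n, D) = ½ (G(n, D) = 1/2 = ½)
l(H) = √H/4 (l(H) = (½)²*√H = √H/4)
b(h) = -⅔ + h²/3
b(-273)/l(1/(-255 + 244)) = (-⅔ + (⅓)*(-273)²)/((√(1/(-255 + 244))/4)) = (-⅔ + (⅓)*74529)/((√(1/(-11))/4)) = (-⅔ + 24843)/((√(-1/11)/4)) = 74527/(3*(((I*√11/11)/4))) = 74527/(3*((I*√11/44))) = 74527*(-4*I*√11)/3 = -298108*I*√11/3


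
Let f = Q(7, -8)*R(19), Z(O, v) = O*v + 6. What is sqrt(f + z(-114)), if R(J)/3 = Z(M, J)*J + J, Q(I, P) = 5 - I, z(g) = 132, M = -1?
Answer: 10*sqrt(15) ≈ 38.730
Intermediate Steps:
Z(O, v) = 6 + O*v
R(J) = 3*J + 3*J*(6 - J) (R(J) = 3*((6 - J)*J + J) = 3*(J*(6 - J) + J) = 3*(J + J*(6 - J)) = 3*J + 3*J*(6 - J))
f = 1368 (f = (5 - 1*7)*(3*19*(7 - 1*19)) = (5 - 7)*(3*19*(7 - 19)) = -6*19*(-12) = -2*(-684) = 1368)
sqrt(f + z(-114)) = sqrt(1368 + 132) = sqrt(1500) = 10*sqrt(15)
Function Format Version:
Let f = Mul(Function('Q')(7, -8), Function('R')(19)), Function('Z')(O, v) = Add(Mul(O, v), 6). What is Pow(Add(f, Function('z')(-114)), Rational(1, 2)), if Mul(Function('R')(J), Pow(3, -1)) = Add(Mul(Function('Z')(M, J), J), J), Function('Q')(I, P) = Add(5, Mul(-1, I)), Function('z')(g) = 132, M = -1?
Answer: Mul(10, Pow(15, Rational(1, 2))) ≈ 38.730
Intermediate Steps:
Function('Z')(O, v) = Add(6, Mul(O, v))
Function('R')(J) = Add(Mul(3, J), Mul(3, J, Add(6, Mul(-1, J)))) (Function('R')(J) = Mul(3, Add(Mul(Add(6, Mul(-1, J)), J), J)) = Mul(3, Add(Mul(J, Add(6, Mul(-1, J))), J)) = Mul(3, Add(J, Mul(J, Add(6, Mul(-1, J))))) = Add(Mul(3, J), Mul(3, J, Add(6, Mul(-1, J)))))
f = 1368 (f = Mul(Add(5, Mul(-1, 7)), Mul(3, 19, Add(7, Mul(-1, 19)))) = Mul(Add(5, -7), Mul(3, 19, Add(7, -19))) = Mul(-2, Mul(3, 19, -12)) = Mul(-2, -684) = 1368)
Pow(Add(f, Function('z')(-114)), Rational(1, 2)) = Pow(Add(1368, 132), Rational(1, 2)) = Pow(1500, Rational(1, 2)) = Mul(10, Pow(15, Rational(1, 2)))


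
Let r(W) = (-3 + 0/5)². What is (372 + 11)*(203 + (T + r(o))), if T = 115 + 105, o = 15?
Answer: 165456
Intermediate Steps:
T = 220
r(W) = 9 (r(W) = (-3 + 0*(⅕))² = (-3 + 0)² = (-3)² = 9)
(372 + 11)*(203 + (T + r(o))) = (372 + 11)*(203 + (220 + 9)) = 383*(203 + 229) = 383*432 = 165456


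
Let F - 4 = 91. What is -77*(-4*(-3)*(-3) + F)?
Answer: -4543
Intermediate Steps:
F = 95 (F = 4 + 91 = 95)
-77*(-4*(-3)*(-3) + F) = -77*(-4*(-3)*(-3) + 95) = -77*(12*(-3) + 95) = -77*(-36 + 95) = -77*59 = -4543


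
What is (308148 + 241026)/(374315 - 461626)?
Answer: -549174/87311 ≈ -6.2899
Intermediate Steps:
(308148 + 241026)/(374315 - 461626) = 549174/(-87311) = 549174*(-1/87311) = -549174/87311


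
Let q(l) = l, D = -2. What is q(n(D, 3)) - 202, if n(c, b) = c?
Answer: -204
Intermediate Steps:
q(n(D, 3)) - 202 = -2 - 202 = -204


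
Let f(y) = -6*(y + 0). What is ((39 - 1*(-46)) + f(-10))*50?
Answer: 7250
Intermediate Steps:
f(y) = -6*y
((39 - 1*(-46)) + f(-10))*50 = ((39 - 1*(-46)) - 6*(-10))*50 = ((39 + 46) + 60)*50 = (85 + 60)*50 = 145*50 = 7250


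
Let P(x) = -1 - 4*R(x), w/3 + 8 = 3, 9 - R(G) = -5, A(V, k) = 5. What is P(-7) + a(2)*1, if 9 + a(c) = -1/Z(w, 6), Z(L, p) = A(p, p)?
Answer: -331/5 ≈ -66.200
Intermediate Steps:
R(G) = 14 (R(G) = 9 - 1*(-5) = 9 + 5 = 14)
w = -15 (w = -24 + 3*3 = -24 + 9 = -15)
Z(L, p) = 5
P(x) = -57 (P(x) = -1 - 4*14 = -1 - 56 = -57)
a(c) = -46/5 (a(c) = -9 - 1/5 = -46/5)
P(-7) + a(2)*1 = -57 - 46/5*1 = -57 - 46/5 = -331/5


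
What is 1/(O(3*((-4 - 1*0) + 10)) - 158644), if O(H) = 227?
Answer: -1/158417 ≈ -6.3125e-6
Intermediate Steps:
1/(O(3*((-4 - 1*0) + 10)) - 158644) = 1/(227 - 158644) = 1/(-158417) = -1/158417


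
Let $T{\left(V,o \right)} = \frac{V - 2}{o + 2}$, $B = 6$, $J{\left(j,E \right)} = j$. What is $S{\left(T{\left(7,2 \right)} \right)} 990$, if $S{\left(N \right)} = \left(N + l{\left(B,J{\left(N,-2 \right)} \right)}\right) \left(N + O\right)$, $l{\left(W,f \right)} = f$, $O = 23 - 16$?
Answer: $\frac{81675}{4} \approx 20419.0$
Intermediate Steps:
$O = 7$ ($O = 23 - 16 = 7$)
$T{\left(V,o \right)} = \frac{-2 + V}{2 + o}$
$S{\left(N \right)} = 2 N \left(7 + N\right)$ ($S{\left(N \right)} = \left(N + N\right) \left(N + 7\right) = 2 N \left(7 + N\right)$)
$S{\left(T{\left(7,2 \right)} \right)} 990 = 2 \frac{-2 + 7}{2 + 2} \left(7 + \frac{-2 + 7}{2 + 2}\right) 990 = 2 \cdot \frac{1}{4} \cdot 5 \left(7 + \frac{1}{4} \cdot 5\right) 990 = 2 \cdot \frac{5}{4} \left(7 + \frac{5}{4}\right) 990 = 2 \cdot \frac{5}{4} \cdot \frac{33}{4} \cdot 990 = \frac{165}{8} \cdot 990 = \frac{81675}{4}$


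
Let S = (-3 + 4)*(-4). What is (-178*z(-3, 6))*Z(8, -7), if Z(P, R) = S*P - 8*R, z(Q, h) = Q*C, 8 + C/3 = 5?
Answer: -115344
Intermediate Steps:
C = -9 (C = -24 + 3*5 = -24 + 15 = -9)
S = -4 (S = 1*(-4) = -4)
z(Q, h) = -9*Q (z(Q, h) = Q*(-9) = -9*Q)
Z(P, R) = -8*R - 4*P (Z(P, R) = -4*P - 8*R = -8*R - 4*P)
(-178*z(-3, 6))*Z(8, -7) = (-(-1602)*(-3))*(-8*(-7) - 4*8) = (-178*27)*(56 - 32) = -4806*24 = -115344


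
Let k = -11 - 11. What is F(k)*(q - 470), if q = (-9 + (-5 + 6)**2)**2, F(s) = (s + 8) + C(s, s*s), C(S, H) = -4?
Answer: 7308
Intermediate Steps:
k = -22
F(s) = 4 + s (F(s) = (s + 8) - 4 = (8 + s) - 4 = 4 + s)
q = 64 (q = (-9 + 1**2)**2 = (-9 + 1)**2 = (-8)**2 = 64)
F(k)*(q - 470) = (4 - 22)*(64 - 470) = -18*(-406) = 7308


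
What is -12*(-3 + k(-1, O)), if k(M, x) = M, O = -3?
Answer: 48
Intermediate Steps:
-12*(-3 + k(-1, O)) = -12*(-3 - 1) = -12*(-4) = 48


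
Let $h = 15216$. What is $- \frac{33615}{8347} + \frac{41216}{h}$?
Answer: $- \frac{10465993}{7937997} \approx -1.3185$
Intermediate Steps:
$- \frac{33615}{8347} + \frac{41216}{h} = - \frac{33615}{8347} + \frac{41216}{15216} = \left(-33615\right) \frac{1}{8347} + 41216 \cdot \frac{1}{15216} = - \frac{33615}{8347} + \frac{2576}{951} = - \frac{10465993}{7937997}$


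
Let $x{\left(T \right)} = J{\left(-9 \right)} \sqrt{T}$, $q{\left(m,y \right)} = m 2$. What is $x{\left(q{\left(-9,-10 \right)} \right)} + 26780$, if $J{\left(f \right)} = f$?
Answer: $26780 - 27 i \sqrt{2} \approx 26780.0 - 38.184 i$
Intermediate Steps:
$q{\left(m,y \right)} = 2 m$
$x{\left(T \right)} = - 9 \sqrt{T}$
$x{\left(q{\left(-9,-10 \right)} \right)} + 26780 = - 9 \sqrt{2 \left(-9\right)} + 26780 = - 9 \sqrt{-18} + 26780 = - 9 \cdot 3 i \sqrt{2} + 26780 = - 27 i \sqrt{2} + 26780 = 26780 - 27 i \sqrt{2}$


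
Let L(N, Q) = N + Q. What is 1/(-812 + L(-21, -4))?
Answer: -1/837 ≈ -0.0011947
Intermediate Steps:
1/(-812 + L(-21, -4)) = 1/(-812 + (-21 - 4)) = 1/(-812 - 25) = 1/(-837) = -1/837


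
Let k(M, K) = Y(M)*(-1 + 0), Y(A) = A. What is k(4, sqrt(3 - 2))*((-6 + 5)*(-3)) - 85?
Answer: -97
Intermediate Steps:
k(M, K) = -M (k(M, K) = M*(-1 + 0) = M*(-1) = -M)
k(4, sqrt(3 - 2))*((-6 + 5)*(-3)) - 85 = (-1*4)*((-6 + 5)*(-3)) - 85 = -(-4)*(-3) - 85 = -4*3 - 85 = -12 - 85 = -97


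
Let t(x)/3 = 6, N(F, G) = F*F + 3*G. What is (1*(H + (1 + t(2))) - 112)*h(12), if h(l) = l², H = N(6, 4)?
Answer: -6480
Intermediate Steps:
N(F, G) = F² + 3*G
t(x) = 18 (t(x) = 3*6 = 18)
H = 48 (H = 6² + 3*4 = 36 + 12 = 48)
(1*(H + (1 + t(2))) - 112)*h(12) = (1*(48 + (1 + 18)) - 112)*12² = (1*(48 + 19) - 112)*144 = (1*67 - 112)*144 = (67 - 112)*144 = -45*144 = -6480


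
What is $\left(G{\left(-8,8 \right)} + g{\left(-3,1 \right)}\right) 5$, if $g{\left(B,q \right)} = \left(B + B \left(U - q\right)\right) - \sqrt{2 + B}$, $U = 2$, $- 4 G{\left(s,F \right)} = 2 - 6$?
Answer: $-25 - 5 i \approx -25.0 - 5.0 i$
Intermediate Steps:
$G{\left(s,F \right)} = 1$ ($G{\left(s,F \right)} = - \frac{2 - 6}{4} = \left(- \frac{1}{4}\right) \left(-4\right) = 1$)
$g{\left(B,q \right)} = B - \sqrt{2 + B} + B \left(2 - q\right)$ ($g{\left(B,q \right)} = \left(B + B \left(2 - q\right)\right) - \sqrt{2 + B} = B - \sqrt{2 + B} + B \left(2 - q\right)$)
$\left(G{\left(-8,8 \right)} + g{\left(-3,1 \right)}\right) 5 = \left(1 - \left(9 - 3 + \sqrt{2 - 3}\right)\right) 5 = \left(1 - \left(6 + \sqrt{-1}\right)\right) 5 = \left(1 - \left(6 + i\right)\right) 5 = \left(-5 - i\right) 5 = -25 - 5 i$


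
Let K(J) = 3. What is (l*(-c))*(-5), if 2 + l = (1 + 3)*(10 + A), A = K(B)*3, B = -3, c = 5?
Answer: 1850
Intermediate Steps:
A = 9 (A = 3*3 = 9)
l = 74 (l = -2 + (1 + 3)*(10 + 9) = -2 + 4*19 = -2 + 76 = 74)
(l*(-c))*(-5) = (74*(-1*5))*(-5) = (74*(-5))*(-5) = -370*(-5) = 1850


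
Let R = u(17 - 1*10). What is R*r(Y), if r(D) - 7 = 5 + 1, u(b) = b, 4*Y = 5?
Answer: 91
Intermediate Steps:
Y = 5/4 (Y = (1/4)*5 = 5/4 ≈ 1.2500)
r(D) = 13 (r(D) = 7 + (5 + 1) = 7 + 6 = 13)
R = 7 (R = 17 - 1*10 = 17 - 10 = 7)
R*r(Y) = 7*13 = 91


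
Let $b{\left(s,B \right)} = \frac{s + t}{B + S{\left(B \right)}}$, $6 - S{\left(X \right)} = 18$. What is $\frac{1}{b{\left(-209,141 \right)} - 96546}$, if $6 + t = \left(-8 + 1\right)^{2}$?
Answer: $- \frac{129}{12454600} \approx -1.0358 \cdot 10^{-5}$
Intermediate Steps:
$S{\left(X \right)} = -12$ ($S{\left(X \right)} = 6 - 18 = -12$)
$t = 43$ ($t = -6 + \left(-8 + 1\right)^{2} = -6 + \left(-7\right)^{2} = -6 + 49 = 43$)
$b{\left(s,B \right)} = \frac{43 + s}{-12 + B}$ ($b{\left(s,B \right)} = \frac{s + 43}{B - 12} = \frac{43 + s}{-12 + B}$)
$\frac{1}{b{\left(-209,141 \right)} - 96546} = \frac{1}{\frac{43 - 209}{-12 + 141} - 96546} = \frac{1}{\frac{1}{129} \left(-166\right) - 96546} = \frac{1}{- \frac{166}{129} - 96546} = \frac{1}{- \frac{12454600}{129}} = - \frac{129}{12454600}$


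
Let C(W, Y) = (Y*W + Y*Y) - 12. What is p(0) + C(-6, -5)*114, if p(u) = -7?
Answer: 4895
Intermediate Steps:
C(W, Y) = -12 + Y² + W*Y (C(W, Y) = (W*Y + Y²) - 12 = (Y² + W*Y) - 12 = -12 + Y² + W*Y)
p(0) + C(-6, -5)*114 = -7 + (-12 + (-5)² - 6*(-5))*114 = -7 + (-12 + 25 + 30)*114 = -7 + 43*114 = -7 + 4902 = 4895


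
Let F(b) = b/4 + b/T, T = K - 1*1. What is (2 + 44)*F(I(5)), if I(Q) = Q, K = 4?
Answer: 805/6 ≈ 134.17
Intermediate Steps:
T = 3 (T = 4 - 1*1 = 4 - 1 = 3)
F(b) = 7*b/12 (F(b) = b/4 + b/3 = 7*b/12)
(2 + 44)*F(I(5)) = (2 + 44)*((7/12)*5) = 46*(35/12) = 805/6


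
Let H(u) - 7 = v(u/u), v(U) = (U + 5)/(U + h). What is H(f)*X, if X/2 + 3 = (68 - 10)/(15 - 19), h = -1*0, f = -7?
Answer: -455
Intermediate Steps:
h = 0
X = -35 (X = -6 + 2*((68 - 10)/(15 - 19)) = -6 + 2*(58/(-4)) = -6 + 2*(58*(-¼)) = -6 + 2*(-29/2) = -6 - 29 = -35)
v(U) = (5 + U)/U (v(U) = (U + 5)/(U + 0) = (5 + U)/U)
H(u) = 13 (H(u) = 7 + (5 + u/u)/((u/u)) = 7 + (5 + 1)/1 = 7 + 1*6 = 7 + 6 = 13)
H(f)*X = 13*(-35) = -455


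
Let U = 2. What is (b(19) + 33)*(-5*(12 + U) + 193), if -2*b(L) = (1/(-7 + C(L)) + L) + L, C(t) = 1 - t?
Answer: 86223/50 ≈ 1724.5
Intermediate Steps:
b(L) = -L - 1/(2*(-6 - L)) (b(L) = -((1/(-7 + (1 - L)) + L) + L)/2 = -((1/(-6 - L) + L) + L)/2 = -((L + 1/(-6 - L)) + L)/2 = -(1/(-6 - L) + 2*L)/2 = -L - 1/(2*(-6 - L)))
(b(19) + 33)*(-5*(12 + U) + 193) = ((½ - 1*19² - 6*19)/(6 + 19) + 33)*(-5*(12 + 2) + 193) = ((½ - 1*361 - 114)/25 + 33)*(-5*14 + 193) = ((½ - 361 - 114)/25 + 33)*(-70 + 193) = ((1/25)*(-949/2) + 33)*123 = (-949/50 + 33)*123 = (701/50)*123 = 86223/50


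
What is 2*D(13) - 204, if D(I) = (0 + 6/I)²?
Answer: -34404/169 ≈ -203.57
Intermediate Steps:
D(I) = 36/I² (D(I) = (6/I)² = 36/I²)
2*D(13) - 204 = 2*(36/13²) - 204 = 2*(36*(1/169)) - 204 = 2*(36/169) - 204 = 72/169 - 204 = -34404/169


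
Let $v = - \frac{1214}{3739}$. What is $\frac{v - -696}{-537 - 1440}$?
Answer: $- \frac{2601130}{7392003} \approx -0.35188$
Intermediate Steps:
$v = - \frac{1214}{3739}$ ($v = \left(-1214\right) \frac{1}{3739} = - \frac{1214}{3739} \approx -0.32469$)
$\frac{v - -696}{-537 - 1440} = \frac{- \frac{1214}{3739} - -696}{-537 - 1440} = \frac{- \frac{1214}{3739} + 696}{-1977} = \frac{2601130}{3739} \left(- \frac{1}{1977}\right) = - \frac{2601130}{7392003}$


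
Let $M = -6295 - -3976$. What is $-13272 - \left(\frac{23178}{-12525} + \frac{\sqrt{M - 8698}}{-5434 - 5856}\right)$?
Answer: $- \frac{55402874}{4175} + \frac{i \sqrt{11017}}{11290} \approx -13270.0 + 0.0092969 i$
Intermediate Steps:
$M = -2319$ ($M = -6295 + 3976 = -2319$)
$-13272 - \left(\frac{23178}{-12525} + \frac{\sqrt{M - 8698}}{-5434 - 5856}\right) = -13272 - \left(\frac{23178}{-12525} + \frac{\sqrt{-2319 - 8698}}{-5434 - 5856}\right) = -13272 - \left(23178 \left(- \frac{1}{12525}\right) + \frac{\sqrt{-11017}}{-5434 - 5856}\right) = -13272 - \left(- \frac{7726}{4175} + \frac{i \sqrt{11017}}{-11290}\right) = -13272 - \left(- \frac{7726}{4175} + i \sqrt{11017} \left(- \frac{1}{11290}\right)\right) = -13272 - \left(- \frac{7726}{4175} - \frac{i \sqrt{11017}}{11290}\right) = -13272 + \left(\frac{7726}{4175} + \frac{i \sqrt{11017}}{11290}\right) = - \frac{55402874}{4175} + \frac{i \sqrt{11017}}{11290}$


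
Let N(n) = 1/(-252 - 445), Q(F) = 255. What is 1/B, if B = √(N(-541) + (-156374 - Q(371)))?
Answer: -I*√8454642062/36390138 ≈ -0.0025268*I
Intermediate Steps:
N(n) = -1/697 (N(n) = 1/(-697) = -1/697)
B = 3*I*√8454642062/697 (B = √(-1/697 + (-156374 - 1*255)) = √(-1/697 + (-156374 - 255)) = √(-1/697 - 156629) = √(-109170414/697) = 3*I*√8454642062/697 ≈ 395.76*I)
1/B = 1/(3*I*√8454642062/697) = -I*√8454642062/36390138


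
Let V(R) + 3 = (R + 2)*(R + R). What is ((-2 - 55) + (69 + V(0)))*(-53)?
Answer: -477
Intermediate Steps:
V(R) = -3 + 2*R*(2 + R) (V(R) = -3 + (R + 2)*(R + R) = -3 + (2 + R)*(2*R) = -3 + 2*R*(2 + R))
((-2 - 55) + (69 + V(0)))*(-53) = ((-2 - 55) + (69 + (-3 + 2*0² + 4*0)))*(-53) = (-57 + (69 + (-3 + 2*0 + 0)))*(-53) = (-57 + (69 + (-3 + 0 + 0)))*(-53) = (-57 + (69 - 3))*(-53) = (-57 + 66)*(-53) = 9*(-53) = -477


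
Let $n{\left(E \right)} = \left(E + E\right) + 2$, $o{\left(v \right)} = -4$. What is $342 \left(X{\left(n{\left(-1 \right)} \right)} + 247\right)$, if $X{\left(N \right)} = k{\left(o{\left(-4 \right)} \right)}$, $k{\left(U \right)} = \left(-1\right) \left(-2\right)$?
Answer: $85158$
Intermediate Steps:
$n{\left(E \right)} = 2 + 2 E$ ($n{\left(E \right)} = 2 E + 2 = 2 + 2 E$)
$k{\left(U \right)} = 2$
$X{\left(N \right)} = 2$
$342 \left(X{\left(n{\left(-1 \right)} \right)} + 247\right) = 342 \left(2 + 247\right) = 342 \cdot 249 = 85158$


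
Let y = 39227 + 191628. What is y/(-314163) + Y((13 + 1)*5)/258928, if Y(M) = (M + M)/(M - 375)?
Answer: -911568256601/1240520358276 ≈ -0.73483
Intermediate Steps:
y = 230855
Y(M) = 2*M/(-375 + M) (Y(M) = (2*M)/(-375 + M) = 2*M/(-375 + M))
y/(-314163) + Y((13 + 1)*5)/258928 = 230855/(-314163) + (2*((13 + 1)*5)/(-375 + (13 + 1)*5))/258928 = 230855*(-1/314163) + (2*(14*5)/(-375 + 14*5))*(1/258928) = -230855/314163 + (2*70/(-375 + 70))*(1/258928) = -230855/314163 + (2*70/(-305))*(1/258928) = -230855/314163 + (2*70*(-1/305))*(1/258928) = -230855/314163 - 28/61*1/258928 = -230855/314163 - 7/3948652 = -911568256601/1240520358276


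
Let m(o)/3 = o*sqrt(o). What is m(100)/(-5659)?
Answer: -3000/5659 ≈ -0.53013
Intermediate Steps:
m(o) = 3*o**(3/2) (m(o) = 3*(o*sqrt(o)) = 3*o**(3/2))
m(100)/(-5659) = (3*100**(3/2))/(-5659) = (3*1000)*(-1/5659) = 3000*(-1/5659) = -3000/5659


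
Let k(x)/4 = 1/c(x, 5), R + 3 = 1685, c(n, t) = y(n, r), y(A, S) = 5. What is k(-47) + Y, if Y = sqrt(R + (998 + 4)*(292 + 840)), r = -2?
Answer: 4/5 + sqrt(1135946) ≈ 1066.6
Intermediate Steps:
c(n, t) = 5
R = 1682 (R = -3 + 1685 = 1682)
k(x) = 4/5
Y = sqrt(1135946) (Y = sqrt(1682 + (998 + 4)*(292 + 840)) = sqrt(1682 + 1002*1132) = sqrt(1682 + 1134264) = sqrt(1135946) ≈ 1065.8)
k(-47) + Y = 4/5 + sqrt(1135946)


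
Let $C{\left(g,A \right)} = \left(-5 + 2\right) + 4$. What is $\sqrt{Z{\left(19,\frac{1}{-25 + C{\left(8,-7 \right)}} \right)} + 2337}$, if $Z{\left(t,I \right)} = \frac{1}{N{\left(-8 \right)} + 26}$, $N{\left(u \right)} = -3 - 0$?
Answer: $\frac{2 \sqrt{309074}}{23} \approx 48.343$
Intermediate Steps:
$C{\left(g,A \right)} = 1$ ($C{\left(g,A \right)} = -3 + 4 = 1$)
$N{\left(u \right)} = -3$ ($N{\left(u \right)} = -3 + 0 = -3$)
$Z{\left(t,I \right)} = \frac{1}{23}$ ($Z{\left(t,I \right)} = \frac{1}{-3 + 26} = \frac{1}{23}$)
$\sqrt{Z{\left(19,\frac{1}{-25 + C{\left(8,-7 \right)}} \right)} + 2337} = \sqrt{\frac{1}{23} + 2337} = \sqrt{\frac{53752}{23}} = \frac{2 \sqrt{309074}}{23}$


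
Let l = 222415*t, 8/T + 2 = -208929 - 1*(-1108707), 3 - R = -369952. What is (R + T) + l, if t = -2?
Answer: -8421340999/112472 ≈ -74875.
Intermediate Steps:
R = 369955 (R = 3 - 1*(-369952) = 3 + 369952 = 369955)
T = 1/112472 (T = 8/(-2 + (-208929 - 1*(-1108707))) = 8/(-2 + (-208929 + 1108707)) = 8/(-2 + 899778) = 8/899776 = 8*(1/899776) = 1/112472 ≈ 8.8911e-6)
l = -444830 (l = 222415*(-2) = -444830)
(R + T) + l = (369955 + 1/112472) - 444830 = 41609578761/112472 - 444830 = -8421340999/112472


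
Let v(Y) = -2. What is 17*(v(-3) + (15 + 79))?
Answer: 1564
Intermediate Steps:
17*(v(-3) + (15 + 79)) = 17*(-2 + (15 + 79)) = 17*(-2 + 94) = 17*92 = 1564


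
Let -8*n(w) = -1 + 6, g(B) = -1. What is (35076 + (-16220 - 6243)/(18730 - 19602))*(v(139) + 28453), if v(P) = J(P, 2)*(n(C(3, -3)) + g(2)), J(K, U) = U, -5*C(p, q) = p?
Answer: 3483243434265/3488 ≈ 9.9864e+8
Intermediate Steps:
C(p, q) = -p/5
n(w) = -5/8 (n(w) = -(-1 + 6)/8 = -1/8*5 = -5/8)
v(P) = -13/4 (v(P) = 2*(-5/8 - 1) = 2*(-13/8) = -13/4)
(35076 + (-16220 - 6243)/(18730 - 19602))*(v(139) + 28453) = (35076 + (-16220 - 6243)/(18730 - 19602))*(-13/4 + 28453) = (35076 - 22463/(-872))*(113799/4) = (35076 - 22463*(-1/872))*(113799/4) = (35076 + 22463/872)*(113799/4) = (30608735/872)*(113799/4) = 3483243434265/3488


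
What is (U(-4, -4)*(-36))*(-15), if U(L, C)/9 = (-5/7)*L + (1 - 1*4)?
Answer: -4860/7 ≈ -694.29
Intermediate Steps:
U(L, C) = -27 - 45*L/7 (U(L, C) = 9*((-5/7)*L + (1 - 1*4)) = 9*((-5*⅐)*L + (1 - 4)) = 9*(-5*L/7 - 3) = 9*(-3 - 5*L/7) = -27 - 45*L/7)
(U(-4, -4)*(-36))*(-15) = ((-27 - 45/7*(-4))*(-36))*(-15) = ((-27 + 180/7)*(-36))*(-15) = -9/7*(-36)*(-15) = (324/7)*(-15) = -4860/7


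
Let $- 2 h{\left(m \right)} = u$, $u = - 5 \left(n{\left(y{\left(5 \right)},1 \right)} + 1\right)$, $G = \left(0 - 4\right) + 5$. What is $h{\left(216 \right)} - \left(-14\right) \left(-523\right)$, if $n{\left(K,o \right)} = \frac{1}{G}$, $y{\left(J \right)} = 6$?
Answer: $-7317$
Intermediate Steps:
$G = 1$ ($G = -4 + 5 = 1$)
$n{\left(K,o \right)} = 1$ ($n{\left(K,o \right)} = 1^{-1} = 1$)
$u = -10$ ($u = - 5 \left(1 + 1\right) = \left(-5\right) 2 = -10$)
$h{\left(m \right)} = 5$ ($h{\left(m \right)} = \left(- \frac{1}{2}\right) \left(-10\right) = 5$)
$h{\left(216 \right)} - \left(-14\right) \left(-523\right) = 5 - \left(-14\right) \left(-523\right) = 5 - 7322 = -7317$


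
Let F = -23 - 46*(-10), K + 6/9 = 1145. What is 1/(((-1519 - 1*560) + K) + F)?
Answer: -3/1493 ≈ -0.0020094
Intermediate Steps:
K = 3433/3 (K = -⅔ + 1145 = 3433/3 ≈ 1144.3)
F = 437 (F = -23 + 460 = 437)
1/(((-1519 - 1*560) + K) + F) = 1/(((-1519 - 1*560) + 3433/3) + 437) = 1/(((-1519 - 560) + 3433/3) + 437) = 1/((-2079 + 3433/3) + 437) = 1/(-2804/3 + 437) = 1/(-1493/3) = -3/1493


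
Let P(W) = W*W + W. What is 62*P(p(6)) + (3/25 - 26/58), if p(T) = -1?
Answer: -238/725 ≈ -0.32828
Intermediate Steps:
P(W) = W + W² (P(W) = W² + W = W + W²)
62*P(p(6)) + (3/25 - 26/58) = 62*(-(1 - 1)) + (3/25 - 26/58) = 62*(-1*0) + (3*(1/25) - 26*1/58) = 62*0 + (3/25 - 13/29) = 0 - 238/725 = -238/725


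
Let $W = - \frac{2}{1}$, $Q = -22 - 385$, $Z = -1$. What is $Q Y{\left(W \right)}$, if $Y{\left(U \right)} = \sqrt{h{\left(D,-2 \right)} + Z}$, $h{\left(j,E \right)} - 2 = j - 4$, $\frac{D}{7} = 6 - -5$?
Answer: $- 407 \sqrt{74} \approx -3501.1$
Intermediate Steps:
$D = 77$ ($D = 7 \left(6 - -5\right) = 7 \left(6 + 5\right) = 7 \cdot 11 = 77$)
$Q = -407$ ($Q = -22 - 385 = -407$)
$W = -2$ ($W = \left(-2\right) 1 = -2$)
$h{\left(j,E \right)} = -2 + j$ ($h{\left(j,E \right)} = 2 + \left(j - 4\right) = 2 + \left(-4 + j\right) = -2 + j$)
$Y{\left(U \right)} = \sqrt{74}$ ($Y{\left(U \right)} = \sqrt{\left(-2 + 77\right) - 1} = \sqrt{75 - 1} = \sqrt{74}$)
$Q Y{\left(W \right)} = - 407 \sqrt{74}$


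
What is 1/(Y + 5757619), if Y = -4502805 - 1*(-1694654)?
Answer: 1/2949468 ≈ 3.3904e-7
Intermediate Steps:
Y = -2808151 (Y = -4502805 + 1694654 = -2808151)
1/(Y + 5757619) = 1/(-2808151 + 5757619) = 1/2949468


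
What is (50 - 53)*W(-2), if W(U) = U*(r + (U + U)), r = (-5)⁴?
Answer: 3726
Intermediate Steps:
r = 625
W(U) = U*(625 + 2*U) (W(U) = U*(625 + (U + U)) = U*(625 + 2*U))
(50 - 53)*W(-2) = (50 - 53)*(-2*(625 + 2*(-2))) = -(-6)*(625 - 4) = -(-6)*621 = -3*(-1242) = 3726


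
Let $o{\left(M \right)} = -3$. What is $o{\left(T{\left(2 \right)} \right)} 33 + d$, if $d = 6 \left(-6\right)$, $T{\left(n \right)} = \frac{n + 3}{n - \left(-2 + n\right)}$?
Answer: $-135$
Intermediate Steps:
$T{\left(n \right)} = \frac{3}{2} + \frac{n}{2}$ ($T{\left(n \right)} = \frac{3 + n}{2} = \left(3 + n\right) \frac{1}{2} = \frac{3}{2} + \frac{n}{2}$)
$d = -36$
$o{\left(T{\left(2 \right)} \right)} 33 + d = \left(-3\right) 33 - 36 = -99 - 36 = -135$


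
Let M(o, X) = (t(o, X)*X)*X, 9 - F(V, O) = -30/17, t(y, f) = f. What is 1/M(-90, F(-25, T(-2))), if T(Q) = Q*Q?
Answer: 4913/6128487 ≈ 0.00080167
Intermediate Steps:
T(Q) = Q²
F(V, O) = 183/17 (F(V, O) = 9 - (-30)/17 = 9 - 1*(-30/17) = 9 + 30/17 = 183/17)
M(o, X) = X³ (M(o, X) = (X*X)*X = X²*X = X³)
1/M(-90, F(-25, T(-2))) = 1/((183/17)³) = 1/(6128487/4913) = 4913/6128487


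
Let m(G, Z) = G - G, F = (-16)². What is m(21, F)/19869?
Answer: 0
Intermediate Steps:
F = 256
m(G, Z) = 0
m(21, F)/19869 = 0/19869 = 0*(1/19869) = 0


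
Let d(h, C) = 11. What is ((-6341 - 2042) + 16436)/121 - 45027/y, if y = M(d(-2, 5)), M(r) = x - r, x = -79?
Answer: 685893/1210 ≈ 566.85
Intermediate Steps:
M(r) = -79 - r
y = -90 (y = -79 - 1*11 = -79 - 11 = -90)
((-6341 - 2042) + 16436)/121 - 45027/y = ((-6341 - 2042) + 16436)/121 - 45027/(-90) = (-8383 + 16436)*(1/121) - 45027*(-1/90) = 8053*(1/121) + 5003/10 = 8053/121 + 5003/10 = 685893/1210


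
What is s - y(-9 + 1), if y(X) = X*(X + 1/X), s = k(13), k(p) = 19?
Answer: -46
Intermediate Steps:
s = 19
s - y(-9 + 1) = 19 - (1 + (-9 + 1)**2) = 19 - (1 + (-8)**2) = 19 - (1 + 64) = 19 - 1*65 = 19 - 65 = -46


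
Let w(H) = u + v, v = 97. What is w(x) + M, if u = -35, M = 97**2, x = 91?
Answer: 9471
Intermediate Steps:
M = 9409
w(H) = 62 (w(H) = -35 + 97 = 62)
w(x) + M = 62 + 9409 = 9471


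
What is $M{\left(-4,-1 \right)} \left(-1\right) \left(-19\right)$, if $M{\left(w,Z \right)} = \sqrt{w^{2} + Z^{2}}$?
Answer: $19 \sqrt{17} \approx 78.339$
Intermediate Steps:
$M{\left(w,Z \right)} = \sqrt{Z^{2} + w^{2}}$
$M{\left(-4,-1 \right)} \left(-1\right) \left(-19\right) = \sqrt{\left(-1\right)^{2} + \left(-4\right)^{2}} \left(-1\right) \left(-19\right) = \sqrt{1 + 16} \left(-1\right) \left(-19\right) = \sqrt{17} \left(-1\right) \left(-19\right) = - \sqrt{17} \left(-19\right) = 19 \sqrt{17}$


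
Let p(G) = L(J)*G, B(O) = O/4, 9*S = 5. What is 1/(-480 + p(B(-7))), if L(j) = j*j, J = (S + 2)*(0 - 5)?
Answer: -324/248095 ≈ -0.0013060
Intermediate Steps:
S = 5/9 (S = (⅑)*5 = 5/9 ≈ 0.55556)
B(O) = O/4 (B(O) = O*(¼) = O/4)
J = -115/9 (J = (5/9 + 2)*(0 - 5) = (23/9)*(-5) = -115/9 ≈ -12.778)
L(j) = j²
p(G) = 13225*G/81 (p(G) = (-115/9)²*G = 13225*G/81)
1/(-480 + p(B(-7))) = 1/(-480 + 13225*((¼)*(-7))/81) = 1/(-480 + (13225/81)*(-7/4)) = 1/(-480 - 92575/324) = 1/(-248095/324) = -324/248095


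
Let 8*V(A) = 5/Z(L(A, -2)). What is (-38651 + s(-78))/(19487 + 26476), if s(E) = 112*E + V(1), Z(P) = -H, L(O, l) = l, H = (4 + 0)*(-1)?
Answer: -1516379/1470816 ≈ -1.0310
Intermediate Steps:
H = -4 (H = 4*(-1) = -4)
Z(P) = 4 (Z(P) = -1*(-4) = 4)
V(A) = 5/32 (V(A) = (5/4)/8 = (5*(¼))/8 = (⅛)*(5/4) = 5/32)
s(E) = 5/32 + 112*E (s(E) = 112*E + 5/32 = 5/32 + 112*E)
(-38651 + s(-78))/(19487 + 26476) = (-38651 + (5/32 + 112*(-78)))/(19487 + 26476) = (-38651 + (5/32 - 8736))/45963 = (-38651 - 279547/32)*(1/45963) = -1516379/32*1/45963 = -1516379/1470816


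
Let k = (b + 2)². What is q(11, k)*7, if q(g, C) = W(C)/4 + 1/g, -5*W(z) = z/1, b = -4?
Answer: -42/55 ≈ -0.76364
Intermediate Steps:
k = 4 (k = (-4 + 2)² = (-2)² = 4)
W(z) = -z/5 (W(z) = -z/(5*1) = -z/5)
q(g, C) = 1/g - C/20 (q(g, C) = -C/5/4 + 1/g = -C/5*(¼) + 1/g = -C/20 + 1/g = 1/g - C/20)
q(11, k)*7 = (1/11 - 1/20*4)*7 = (1/11 - ⅕)*7 = -6/55*7 = -42/55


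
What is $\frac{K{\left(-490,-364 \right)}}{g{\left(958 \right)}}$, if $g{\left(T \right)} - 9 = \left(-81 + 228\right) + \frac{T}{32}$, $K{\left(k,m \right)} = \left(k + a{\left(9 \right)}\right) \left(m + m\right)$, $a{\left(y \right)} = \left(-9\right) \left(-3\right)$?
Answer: $\frac{770432}{425} \approx 1812.8$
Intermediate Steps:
$a{\left(y \right)} = 27$
$K{\left(k,m \right)} = 2 m \left(27 + k\right)$ ($K{\left(k,m \right)} = \left(k + 27\right) \left(m + m\right) = \left(27 + k\right) 2 m = 2 m \left(27 + k\right)$)
$g{\left(T \right)} = 156 + \frac{T}{32}$ ($g{\left(T \right)} = 9 + \left(\left(-81 + 228\right) + \frac{T}{32}\right) = 9 + \left(147 + T \frac{1}{32}\right) = 9 + \left(147 + \frac{T}{32}\right) = 156 + \frac{T}{32}$)
$\frac{K{\left(-490,-364 \right)}}{g{\left(958 \right)}} = \frac{2 \left(-364\right) \left(27 - 490\right)}{156 + \frac{1}{32} \cdot 958} = \frac{2 \left(-364\right) \left(-463\right)}{156 + \frac{479}{16}} = \frac{337064}{\frac{2975}{16}} = 337064 \cdot \frac{16}{2975} = \frac{770432}{425}$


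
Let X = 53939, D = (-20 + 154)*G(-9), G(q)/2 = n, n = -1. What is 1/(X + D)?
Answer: 1/53671 ≈ 1.8632e-5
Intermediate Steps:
G(q) = -2 (G(q) = 2*(-1) = -2)
D = -268 (D = (-20 + 154)*(-2) = 134*(-2) = -268)
1/(X + D) = 1/(53939 - 268) = 1/53671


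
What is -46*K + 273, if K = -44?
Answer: 2297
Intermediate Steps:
-46*K + 273 = -46*(-44) + 273 = 2024 + 273 = 2297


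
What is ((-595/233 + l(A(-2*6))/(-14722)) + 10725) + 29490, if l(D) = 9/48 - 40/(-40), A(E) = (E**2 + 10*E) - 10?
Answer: 2207004459573/54883616 ≈ 40212.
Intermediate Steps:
A(E) = -10 + E**2 + 10*E
l(D) = 19/16 (l(D) = 9*(1/48) - 40*(-1/40) = 3/16 + 1 = 19/16)
((-595/233 + l(A(-2*6))/(-14722)) + 10725) + 29490 = ((-595/233 + (19/16)/(-14722)) + 10725) + 29490 = ((-595*1/233 + (19/16)*(-1/14722)) + 10725) + 29490 = ((-595/233 - 19/235552) + 10725) + 29490 = (-140157867/54883616 + 10725) + 29490 = 588486623733/54883616 + 29490 = 2207004459573/54883616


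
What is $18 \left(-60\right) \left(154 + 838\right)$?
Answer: $-1071360$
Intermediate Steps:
$18 \left(-60\right) \left(154 + 838\right) = \left(-1080\right) 992 = -1071360$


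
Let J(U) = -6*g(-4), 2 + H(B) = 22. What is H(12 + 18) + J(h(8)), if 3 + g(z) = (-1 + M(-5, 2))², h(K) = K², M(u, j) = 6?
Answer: -112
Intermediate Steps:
H(B) = 20 (H(B) = -2 + 22 = 20)
g(z) = 22 (g(z) = -3 + (-1 + 6)² = -3 + 5² = -3 + 25 = 22)
J(U) = -132 (J(U) = -6*22 = -132)
H(12 + 18) + J(h(8)) = 20 - 132 = -112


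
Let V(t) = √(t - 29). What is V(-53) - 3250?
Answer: -3250 + I*√82 ≈ -3250.0 + 9.0554*I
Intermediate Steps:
V(t) = √(-29 + t)
V(-53) - 3250 = √(-29 - 53) - 3250 = √(-82) - 3250 = I*√82 - 3250 = -3250 + I*√82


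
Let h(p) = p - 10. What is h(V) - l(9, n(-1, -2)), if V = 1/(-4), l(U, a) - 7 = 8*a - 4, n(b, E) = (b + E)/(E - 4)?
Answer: -69/4 ≈ -17.250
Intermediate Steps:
n(b, E) = (E + b)/(-4 + E)
l(U, a) = 3 + 8*a (l(U, a) = 7 + (8*a - 4) = 7 + (-4 + 8*a) = 3 + 8*a)
V = -¼ ≈ -0.25000
h(p) = -10 + p
h(V) - l(9, n(-1, -2)) = (-10 - ¼) - (3 + 8*((-2 - 1)/(-4 - 2))) = -41/4 - (3 + 8*(-3/(-6))) = -41/4 - (3 + 8*(-⅙*(-3))) = -41/4 - (3 + 8*(½)) = -41/4 - (3 + 4) = -41/4 - 1*7 = -41/4 - 7 = -69/4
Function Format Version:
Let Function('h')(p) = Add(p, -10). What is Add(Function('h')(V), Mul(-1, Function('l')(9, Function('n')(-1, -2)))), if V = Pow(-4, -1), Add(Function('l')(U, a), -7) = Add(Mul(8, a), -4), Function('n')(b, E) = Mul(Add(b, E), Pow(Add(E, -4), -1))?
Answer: Rational(-69, 4) ≈ -17.250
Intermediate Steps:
Function('n')(b, E) = Mul(Pow(Add(-4, E), -1), Add(E, b)) (Function('n')(b, E) = Mul(Add(E, b), Pow(Add(-4, E), -1)) = Mul(Pow(Add(-4, E), -1), Add(E, b)))
Function('l')(U, a) = Add(3, Mul(8, a)) (Function('l')(U, a) = Add(7, Add(Mul(8, a), -4)) = Add(7, Add(-4, Mul(8, a))) = Add(3, Mul(8, a)))
V = Rational(-1, 4) ≈ -0.25000
Function('h')(p) = Add(-10, p)
Add(Function('h')(V), Mul(-1, Function('l')(9, Function('n')(-1, -2)))) = Add(Add(-10, Rational(-1, 4)), Mul(-1, Add(3, Mul(8, Mul(Pow(Add(-4, -2), -1), Add(-2, -1)))))) = Add(Rational(-41, 4), Mul(-1, Add(3, Mul(8, Mul(Pow(-6, -1), -3))))) = Add(Rational(-41, 4), Mul(-1, Add(3, Mul(8, Mul(Rational(-1, 6), -3))))) = Add(Rational(-41, 4), Mul(-1, Add(3, Mul(8, Rational(1, 2))))) = Add(Rational(-41, 4), Mul(-1, Add(3, 4))) = Add(Rational(-41, 4), Mul(-1, 7)) = Add(Rational(-41, 4), -7) = Rational(-69, 4)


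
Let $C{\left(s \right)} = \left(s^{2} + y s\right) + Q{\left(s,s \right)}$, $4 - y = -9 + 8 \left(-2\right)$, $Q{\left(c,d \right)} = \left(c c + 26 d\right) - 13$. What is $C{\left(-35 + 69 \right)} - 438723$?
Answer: $-434554$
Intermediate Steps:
$Q{\left(c,d \right)} = -13 + c^{2} + 26 d$ ($Q{\left(c,d \right)} = \left(c^{2} + 26 d\right) - 13 = -13 + c^{2} + 26 d$)
$y = 29$ ($y = 4 - \left(-9 + 8 \left(-2\right)\right) = 4 - \left(-9 - 16\right) = 4 - -25 = 4 + 25 = 29$)
$C{\left(s \right)} = -13 + 2 s^{2} + 55 s$ ($C{\left(s \right)} = \left(s^{2} + 29 s\right) + \left(-13 + s^{2} + 26 s\right) = -13 + 2 s^{2} + 55 s$)
$C{\left(-35 + 69 \right)} - 438723 = \left(-13 + 2 \left(-35 + 69\right)^{2} + 55 \left(-35 + 69\right)\right) - 438723 = \left(-13 + 2 \cdot 34^{2} + 55 \cdot 34\right) - 438723 = \left(-13 + 2 \cdot 1156 + 1870\right) - 438723 = \left(-13 + 2312 + 1870\right) - 438723 = 4169 - 438723 = -434554$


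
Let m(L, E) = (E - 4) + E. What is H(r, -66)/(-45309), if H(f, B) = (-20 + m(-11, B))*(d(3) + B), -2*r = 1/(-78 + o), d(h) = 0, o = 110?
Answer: -312/1373 ≈ -0.22724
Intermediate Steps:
m(L, E) = -4 + 2*E (m(L, E) = (-4 + E) + E = -4 + 2*E)
r = -1/64 (r = -1/(2*(-78 + 110)) = -1/2/32 = -1/2*1/32 = -1/64 ≈ -0.015625)
H(f, B) = B*(-24 + 2*B) (H(f, B) = (-20 + (-4 + 2*B))*(0 + B) = (-24 + 2*B)*B = B*(-24 + 2*B))
H(r, -66)/(-45309) = (2*(-66)*(-12 - 66))/(-45309) = (2*(-66)*(-78))*(-1/45309) = 10296*(-1/45309) = -312/1373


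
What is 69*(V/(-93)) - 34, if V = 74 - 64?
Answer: -1284/31 ≈ -41.419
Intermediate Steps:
V = 10
69*(V/(-93)) - 34 = 69*(10/(-93)) - 34 = 69*(10*(-1/93)) - 34 = 69*(-10/93) - 34 = -230/31 - 34 = -1284/31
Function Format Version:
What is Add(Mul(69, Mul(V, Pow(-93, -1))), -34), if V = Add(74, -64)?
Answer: Rational(-1284, 31) ≈ -41.419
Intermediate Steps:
V = 10
Add(Mul(69, Mul(V, Pow(-93, -1))), -34) = Add(Mul(69, Mul(10, Pow(-93, -1))), -34) = Add(Mul(69, Mul(10, Rational(-1, 93))), -34) = Add(Mul(69, Rational(-10, 93)), -34) = Add(Rational(-230, 31), -34) = Rational(-1284, 31)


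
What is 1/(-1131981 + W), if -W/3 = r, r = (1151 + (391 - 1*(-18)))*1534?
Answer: -1/8311101 ≈ -1.2032e-7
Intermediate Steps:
r = 2393040 (r = (1151 + (391 + 18))*1534 = (1151 + 409)*1534 = 1560*1534 = 2393040)
W = -7179120 (W = -3*2393040 = -7179120)
1/(-1131981 + W) = 1/(-1131981 - 7179120) = 1/(-8311101) = -1/8311101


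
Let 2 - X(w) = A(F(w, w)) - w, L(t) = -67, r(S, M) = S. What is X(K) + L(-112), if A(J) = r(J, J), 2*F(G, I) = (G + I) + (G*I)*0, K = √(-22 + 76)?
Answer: -65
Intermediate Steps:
K = 3*√6 (K = √54 = 3*√6 ≈ 7.3485)
F(G, I) = G/2 + I/2 (F(G, I) = ((G + I) + (G*I)*0)/2 = ((G + I) + 0)/2 = (G + I)/2 = G/2 + I/2)
A(J) = J
X(w) = 2 (X(w) = 2 - ((w/2 + w/2) - w) = 2 - (w - w) = 2 - 1*0 = 2 + 0 = 2)
X(K) + L(-112) = 2 - 67 = -65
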